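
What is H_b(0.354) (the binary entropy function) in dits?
0.2822 dits

The binary entropy function is:
H(p) = -p log(p) - (1-p) log(1-p)

H(0.354) = -0.354 × log_10(0.354) - 0.646 × log_10(0.646)
H(0.354) = 0.2822 dits

Note: Binary entropy is maximized at p=0.5 (H=1 bit) and minimized at p=0 or p=1 (H=0).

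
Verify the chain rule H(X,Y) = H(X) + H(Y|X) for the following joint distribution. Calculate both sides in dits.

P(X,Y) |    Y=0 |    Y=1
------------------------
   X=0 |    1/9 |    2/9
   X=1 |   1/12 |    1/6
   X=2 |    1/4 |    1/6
H(X,Y) = 0.7510, H(X) = 0.4680, H(Y|X) = 0.2830 (all in dits)

Chain rule: H(X,Y) = H(X) + H(Y|X)

Left side — joint entropy directly:
H(X,Y) = -Σ p(x,y) log p(x,y) = 0.7510 dits

Right side — compute H(Y|X) from the conditional distributions:
P(X) = (1/3, 1/4, 5/12), so H(X) = 0.4680 dits
H(Y|X) = Σ_x P(X=x) · H(Y|X=x):
  P(Y|X=0) = (1/3, 2/3), H(Y|X=0) = 0.2764, weight P(X=0) = 1/3
  P(Y|X=1) = (1/3, 2/3), H(Y|X=1) = 0.2764, weight P(X=1) = 1/4
  P(Y|X=2) = (3/5, 2/5), H(Y|X=2) = 0.2923, weight P(X=2) = 5/12
H(Y|X) = 0.2830 dits

H(X) + H(Y|X) = 0.4680 + 0.2830 = 0.7510 dits

Both sides equal 0.7510 dits. ✓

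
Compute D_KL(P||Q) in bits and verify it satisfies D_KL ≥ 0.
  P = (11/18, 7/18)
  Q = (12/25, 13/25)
0.0499 bits

KL divergence satisfies the Gibbs inequality: D_KL(P||Q) ≥ 0 for all distributions P, Q.

D_KL(P||Q) = Σ p(x) log(p(x)/q(x))
Term by term:
  x=0: 11/18 × log_2[(11/18)/(12/25)] = 0.2129
  x=1: 7/18 × log_2[(7/18)/(13/25)] = -0.1630
D_KL(P||Q) = 0.0499 bits

D_KL(P||Q) = 0.0499 ≥ 0 ✓

This non-negativity is a fundamental property: relative entropy cannot be negative because it measures how different Q is from P.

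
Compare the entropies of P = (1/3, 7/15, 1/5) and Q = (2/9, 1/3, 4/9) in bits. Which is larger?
Q

Computing entropies in bits:
H(P) = 1.5058
H(Q) = 1.5305

Distribution Q has higher entropy.

Intuition: The distribution closer to uniform (more spread out) has higher entropy.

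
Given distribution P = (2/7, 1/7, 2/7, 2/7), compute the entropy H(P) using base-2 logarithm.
1.9502 bits

Shannon entropy is H(X) = -Σ p(x) log p(x).

For P = (2/7, 1/7, 2/7, 2/7):
H = -2/7 × log_2(2/7) -1/7 × log_2(1/7) -2/7 × log_2(2/7) -2/7 × log_2(2/7)
H = 1.9502 bits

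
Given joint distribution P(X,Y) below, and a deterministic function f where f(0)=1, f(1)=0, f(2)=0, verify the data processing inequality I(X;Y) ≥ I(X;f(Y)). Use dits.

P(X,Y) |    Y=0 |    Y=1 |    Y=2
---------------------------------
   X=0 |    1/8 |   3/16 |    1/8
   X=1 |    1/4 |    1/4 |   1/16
I(X;Y) = 0.0124, I(X;f(Y)) = 0.0058, inequality holds: 0.0124 ≥ 0.0058

Data Processing Inequality: For any Markov chain X → Y → Z, we have I(X;Y) ≥ I(X;Z).

Here Z = f(Y) is a deterministic function of Y, forming X → Y → Z.

Original I(X;Y) = 0.0124 dits

After applying f:
P(X,Z) where Z=f(Y):
- P(X,Z=0) = P(X,Y=1) + P(X,Y=2)
- P(X,Z=1) = P(X,Y=0)

I(X;Z) = I(X;f(Y)) = 0.0058 dits

Verification: 0.0124 ≥ 0.0058 ✓

Information cannot be created by processing; the function f can only lose information about X.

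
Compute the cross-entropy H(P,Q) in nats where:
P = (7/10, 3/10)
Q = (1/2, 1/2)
0.6931 nats

Cross-entropy: H(P,Q) = -Σ p(x) log q(x)

Alternatively: H(P,Q) = H(P) + D_KL(P||Q)
H(P) = 0.6109 nats
D_KL(P||Q) = 0.0823 nats

H(P,Q) = 0.6109 + 0.0823 = 0.6931 nats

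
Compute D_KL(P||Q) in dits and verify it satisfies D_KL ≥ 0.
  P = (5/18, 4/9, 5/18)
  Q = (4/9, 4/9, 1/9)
0.0538 dits

KL divergence satisfies the Gibbs inequality: D_KL(P||Q) ≥ 0 for all distributions P, Q.

D_KL(P||Q) = Σ p(x) log(p(x)/q(x))
Term by term:
  x=0: 5/18 × log_10[(5/18)/(4/9)] = -0.0567
  x=1: 4/9 × log_10[(4/9)/(4/9)] = 0.0000
  x=2: 5/18 × log_10[(5/18)/(1/9)] = 0.1105
D_KL(P||Q) = 0.0538 dits

D_KL(P||Q) = 0.0538 ≥ 0 ✓

This non-negativity is a fundamental property: relative entropy cannot be negative because it measures how different Q is from P.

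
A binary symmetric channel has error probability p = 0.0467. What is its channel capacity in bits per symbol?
0.7278 bits

For a binary symmetric channel (BSC) with error probability p:
Capacity C = 1 - H(p) bits per symbol

where H(p) = -p log₂(p) - (1-p) log₂(1-p) is the binary entropy function.

H(0.0467) = 0.2722 bits
C = 1 - 0.2722 = 0.7278 bits per symbol

This means we can reliably transmit up to 0.7278 bits of information per channel use.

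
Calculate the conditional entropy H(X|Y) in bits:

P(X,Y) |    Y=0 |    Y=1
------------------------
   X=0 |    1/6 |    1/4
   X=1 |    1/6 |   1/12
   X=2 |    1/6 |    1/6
1.5221 bits

Using the chain rule: H(X|Y) = H(X,Y) - H(Y)

First, compute H(X,Y) = 2.5221 bits

Marginal P(Y) = (1/2, 1/2)
H(Y) = 1.0000 bits

H(X|Y) = H(X,Y) - H(Y) = 2.5221 - 1.0000 = 1.5221 bits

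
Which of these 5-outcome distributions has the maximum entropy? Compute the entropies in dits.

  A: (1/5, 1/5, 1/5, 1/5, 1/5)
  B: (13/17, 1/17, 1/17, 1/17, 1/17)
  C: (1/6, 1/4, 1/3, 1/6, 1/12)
A

For a discrete distribution over n outcomes, entropy is maximized by the uniform distribution.

Computing entropies:
H(A) = 0.6990 dits
H(B) = 0.3786 dits
H(C) = 0.6589 dits

The uniform distribution (where all probabilities equal 1/5) achieves the maximum entropy of log_10(5) = 0.6990 dits.

Distribution A has the highest entropy.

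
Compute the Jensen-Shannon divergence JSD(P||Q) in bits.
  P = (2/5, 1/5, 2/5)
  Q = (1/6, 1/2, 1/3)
0.0858 bits

Jensen-Shannon divergence is:
JSD(P||Q) = 0.5 × D_KL(P||M) + 0.5 × D_KL(Q||M)
where M = 0.5 × (P + Q) is the mixture distribution.

M = 0.5 × (2/5, 1/5, 2/5) + 0.5 × (1/6, 1/2, 1/3) = (0.283333, 7/20, 11/30)

D_KL(P||M) = 0.0877 bits
D_KL(Q||M) = 0.0839 bits

JSD(P||Q) = 0.5 × 0.0877 + 0.5 × 0.0839 = 0.0858 bits

Unlike KL divergence, JSD is symmetric and bounded: 0 ≤ JSD ≤ log(2).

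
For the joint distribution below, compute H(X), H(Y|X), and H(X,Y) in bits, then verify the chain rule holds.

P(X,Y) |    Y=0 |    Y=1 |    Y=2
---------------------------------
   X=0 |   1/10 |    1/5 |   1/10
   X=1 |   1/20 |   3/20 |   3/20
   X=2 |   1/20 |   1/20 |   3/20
H(X,Y) = 3.0087, H(X) = 1.5589, H(Y|X) = 1.4498 (all in bits)

Chain rule: H(X,Y) = H(X) + H(Y|X)

Left side — joint entropy directly:
H(X,Y) = -Σ p(x,y) log p(x,y) = 3.0087 bits

Right side — compute H(Y|X) from the conditional distributions:
P(X) = (2/5, 7/20, 1/4), so H(X) = 1.5589 bits
H(Y|X) = Σ_x P(X=x) · H(Y|X=x):
  P(Y|X=0) = (1/4, 1/2, 1/4), H(Y|X=0) = 1.5000, weight P(X=0) = 2/5
  P(Y|X=1) = (1/7, 3/7, 3/7), H(Y|X=1) = 1.4488, weight P(X=1) = 7/20
  P(Y|X=2) = (1/5, 1/5, 3/5), H(Y|X=2) = 1.3710, weight P(X=2) = 1/4
H(Y|X) = 1.4498 bits

H(X) + H(Y|X) = 1.5589 + 1.4498 = 3.0087 bits

Both sides equal 3.0087 bits. ✓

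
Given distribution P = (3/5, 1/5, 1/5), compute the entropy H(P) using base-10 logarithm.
0.4127 dits

Shannon entropy is H(X) = -Σ p(x) log p(x).

For P = (3/5, 1/5, 1/5):
H = -3/5 × log_10(3/5) -1/5 × log_10(1/5) -1/5 × log_10(1/5)
H = 0.4127 dits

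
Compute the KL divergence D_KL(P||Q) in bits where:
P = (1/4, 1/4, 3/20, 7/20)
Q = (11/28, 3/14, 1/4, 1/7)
0.2345 bits

KL divergence: D_KL(P||Q) = Σ p(x) log(p(x)/q(x))

Computing term by term:
  x=0: 1/4 × log_2[(1/4)/(11/28)] = 1/4 × -0.6521 = -0.1630
  x=1: 1/4 × log_2[(1/4)/(3/14)] = 1/4 × 0.2224 = 0.0556
  x=2: 3/20 × log_2[(3/20)/(1/4)] = 3/20 × -0.7370 = -0.1105
  x=3: 7/20 × log_2[(7/20)/(1/7)] = 7/20 × 1.2928 = 0.4525

D_KL(P||Q) = 0.2345 bits

Note: KL divergence is always non-negative and equals 0 iff P = Q.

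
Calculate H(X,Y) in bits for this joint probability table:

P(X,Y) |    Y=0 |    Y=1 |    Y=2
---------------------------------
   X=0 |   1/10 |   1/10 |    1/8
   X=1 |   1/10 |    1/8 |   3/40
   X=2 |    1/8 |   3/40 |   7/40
3.1222 bits

Joint entropy is H(X,Y) = -Σ_{x,y} p(x,y) log p(x,y).

Summing over all non-zero entries:
H(X,Y) = -[1/10·log_2(1/10) + 1/10·log_2(1/10) + 1/8·log_2(1/8) + 1/10·log_2(1/10) + 1/8·log_2(1/8) + 3/40·log_2(3/40) + 1/8·log_2(1/8) + 3/40·log_2(3/40) + 7/40·log_2(7/40)]
H(X,Y) = 3.1222 bits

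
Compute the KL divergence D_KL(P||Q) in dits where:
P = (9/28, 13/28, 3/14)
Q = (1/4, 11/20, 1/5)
0.0073 dits

KL divergence: D_KL(P||Q) = Σ p(x) log(p(x)/q(x))

Computing term by term:
  x=0: 9/28 × log_10[(9/28)/(1/4)] = 9/28 × 0.1091 = 0.0351
  x=1: 13/28 × log_10[(13/28)/(11/20)] = 13/28 × -0.0736 = -0.0342
  x=2: 3/14 × log_10[(3/14)/(1/5)] = 3/14 × 0.0300 = 0.0064

D_KL(P||Q) = 0.0073 dits

Note: KL divergence is always non-negative and equals 0 iff P = Q.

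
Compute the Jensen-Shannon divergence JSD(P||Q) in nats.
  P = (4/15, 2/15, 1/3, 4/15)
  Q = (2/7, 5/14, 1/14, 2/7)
0.0728 nats

Jensen-Shannon divergence is:
JSD(P||Q) = 0.5 × D_KL(P||M) + 0.5 × D_KL(Q||M)
where M = 0.5 × (P + Q) is the mixture distribution.

M = 0.5 × (4/15, 2/15, 1/3, 4/15) + 0.5 × (2/7, 5/14, 1/14, 2/7) = (0.27619, 0.245238, 0.202381, 0.27619)

D_KL(P||M) = 0.0664 nats
D_KL(Q||M) = 0.0792 nats

JSD(P||Q) = 0.5 × 0.0664 + 0.5 × 0.0792 = 0.0728 nats

Unlike KL divergence, JSD is symmetric and bounded: 0 ≤ JSD ≤ log(2).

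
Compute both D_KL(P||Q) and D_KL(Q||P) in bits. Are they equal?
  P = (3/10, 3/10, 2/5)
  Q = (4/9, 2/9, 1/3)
D_KL(P||Q) = 0.0650, D_KL(Q||P) = 0.0681

KL divergence is not symmetric: D_KL(P||Q) ≠ D_KL(Q||P) in general.

D_KL(P||Q) = 0.0650 bits
D_KL(Q||P) = 0.0681 bits

No, they are not equal!

This asymmetry is why KL divergence is not a true distance metric.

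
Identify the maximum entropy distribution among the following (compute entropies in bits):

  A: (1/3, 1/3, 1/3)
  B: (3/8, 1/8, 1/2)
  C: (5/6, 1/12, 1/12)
A

For a discrete distribution over n outcomes, entropy is maximized by the uniform distribution.

Computing entropies:
H(A) = 1.5850 bits
H(B) = 1.4056 bits
H(C) = 0.8167 bits

The uniform distribution (where all probabilities equal 1/3) achieves the maximum entropy of log_2(3) = 1.5850 bits.

Distribution A has the highest entropy.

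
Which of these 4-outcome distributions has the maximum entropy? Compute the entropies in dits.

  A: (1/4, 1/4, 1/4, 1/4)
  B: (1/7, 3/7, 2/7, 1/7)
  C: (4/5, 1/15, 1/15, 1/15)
A

For a discrete distribution over n outcomes, entropy is maximized by the uniform distribution.

Computing entropies:
H(A) = 0.6021 dits
H(B) = 0.5546 dits
H(C) = 0.3127 dits

The uniform distribution (where all probabilities equal 1/4) achieves the maximum entropy of log_10(4) = 0.6021 dits.

Distribution A has the highest entropy.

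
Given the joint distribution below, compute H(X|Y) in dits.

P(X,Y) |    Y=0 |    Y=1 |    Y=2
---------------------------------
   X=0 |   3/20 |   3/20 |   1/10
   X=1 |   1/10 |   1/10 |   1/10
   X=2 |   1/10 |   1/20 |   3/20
0.4598 dits

Using the chain rule: H(X|Y) = H(X,Y) - H(Y)

First, compute H(X,Y) = 0.9358 dits

Marginal P(Y) = (7/20, 3/10, 7/20)
H(Y) = 0.4760 dits

H(X|Y) = H(X,Y) - H(Y) = 0.9358 - 0.4760 = 0.4598 dits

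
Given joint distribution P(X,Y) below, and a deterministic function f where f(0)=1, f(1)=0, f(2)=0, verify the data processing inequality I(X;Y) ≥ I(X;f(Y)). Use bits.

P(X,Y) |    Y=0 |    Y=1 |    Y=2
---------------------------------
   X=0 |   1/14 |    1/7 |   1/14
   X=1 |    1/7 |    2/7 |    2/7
I(X;Y) = 0.0150, I(X;f(Y)) = 0.0021, inequality holds: 0.0150 ≥ 0.0021

Data Processing Inequality: For any Markov chain X → Y → Z, we have I(X;Y) ≥ I(X;Z).

Here Z = f(Y) is a deterministic function of Y, forming X → Y → Z.

Original I(X;Y) = 0.0150 bits

After applying f:
P(X,Z) where Z=f(Y):
- P(X,Z=0) = P(X,Y=1) + P(X,Y=2)
- P(X,Z=1) = P(X,Y=0)

I(X;Z) = I(X;f(Y)) = 0.0021 bits

Verification: 0.0150 ≥ 0.0021 ✓

Information cannot be created by processing; the function f can only lose information about X.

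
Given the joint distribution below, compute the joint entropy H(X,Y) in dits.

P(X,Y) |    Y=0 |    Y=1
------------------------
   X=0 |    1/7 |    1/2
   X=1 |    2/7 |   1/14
0.5086 dits

Joint entropy is H(X,Y) = -Σ_{x,y} p(x,y) log p(x,y).

Summing over all non-zero entries:
H(X,Y) = -[1/7·log_10(1/7) + 1/2·log_10(1/2) + 2/7·log_10(2/7) + 1/14·log_10(1/14)]
H(X,Y) = 0.5086 dits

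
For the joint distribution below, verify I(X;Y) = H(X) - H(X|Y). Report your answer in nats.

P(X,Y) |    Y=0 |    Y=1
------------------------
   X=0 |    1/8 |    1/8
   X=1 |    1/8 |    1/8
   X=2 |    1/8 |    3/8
I(X;Y) = 0.0338 nats

Mutual information has multiple equivalent forms:
- I(X;Y) = H(X) - H(X|Y)
- I(X;Y) = H(Y) - H(Y|X)
- I(X;Y) = H(X) + H(Y) - H(X,Y)

Computing all quantities:
H(X) = 1.0397, H(Y) = 0.6616, H(X,Y) = 1.6675
H(X|Y) = 1.0059, H(Y|X) = 0.6277

Verification:
H(X) - H(X|Y) = 1.0397 - 1.0059 = 0.0338
H(Y) - H(Y|X) = 0.6616 - 0.6277 = 0.0338
H(X) + H(Y) - H(X,Y) = 1.0397 + 0.6616 - 1.6675 = 0.0338

All forms give I(X;Y) = 0.0338 nats. ✓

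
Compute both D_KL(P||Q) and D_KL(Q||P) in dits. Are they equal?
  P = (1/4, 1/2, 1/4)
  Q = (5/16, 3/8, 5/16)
D_KL(P||Q) = 0.0140, D_KL(Q||P) = 0.0137

KL divergence is not symmetric: D_KL(P||Q) ≠ D_KL(Q||P) in general.

D_KL(P||Q) = 0.0140 dits
D_KL(Q||P) = 0.0137 dits

No, they are not equal!

This asymmetry is why KL divergence is not a true distance metric.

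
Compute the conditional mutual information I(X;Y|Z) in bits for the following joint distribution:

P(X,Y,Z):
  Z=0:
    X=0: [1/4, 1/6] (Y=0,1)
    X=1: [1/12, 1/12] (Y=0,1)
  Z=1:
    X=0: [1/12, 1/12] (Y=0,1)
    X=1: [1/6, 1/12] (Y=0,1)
0.0118 bits

Conditional mutual information: I(X;Y|Z) = H(X|Z) + H(Y|Z) - H(X,Y|Z)

H(Z) = 0.9799
H(X,Z) = 1.8879 → H(X|Z) = 0.9080
H(Y,Z) = 1.9591 → H(Y|Z) = 0.9793
H(X,Y,Z) = 2.8554 → H(X,Y|Z) = 1.8755

I(X;Y|Z) = 0.9080 + 0.9793 - 1.8755 = 0.0118 bits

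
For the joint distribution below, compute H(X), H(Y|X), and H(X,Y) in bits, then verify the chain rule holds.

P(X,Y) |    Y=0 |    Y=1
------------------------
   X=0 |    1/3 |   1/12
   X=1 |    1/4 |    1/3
H(X,Y) = 1.8554, H(X) = 0.9799, H(Y|X) = 0.8755 (all in bits)

Chain rule: H(X,Y) = H(X) + H(Y|X)

Left side — joint entropy directly:
H(X,Y) = -Σ p(x,y) log p(x,y) = 1.8554 bits

Right side — compute H(Y|X) from the conditional distributions:
P(X) = (5/12, 7/12), so H(X) = 0.9799 bits
H(Y|X) = Σ_x P(X=x) · H(Y|X=x):
  P(Y|X=0) = (4/5, 1/5), H(Y|X=0) = 0.7219, weight P(X=0) = 5/12
  P(Y|X=1) = (3/7, 4/7), H(Y|X=1) = 0.9852, weight P(X=1) = 7/12
H(Y|X) = 0.8755 bits

H(X) + H(Y|X) = 0.9799 + 0.8755 = 1.8554 bits

Both sides equal 1.8554 bits. ✓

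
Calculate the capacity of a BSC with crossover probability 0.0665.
0.6473 bits

For a binary symmetric channel (BSC) with error probability p:
Capacity C = 1 - H(p) bits per symbol

where H(p) = -p log₂(p) - (1-p) log₂(1-p) is the binary entropy function.

H(0.0665) = 0.3527 bits
C = 1 - 0.3527 = 0.6473 bits per symbol

This means we can reliably transmit up to 0.6473 bits of information per channel use.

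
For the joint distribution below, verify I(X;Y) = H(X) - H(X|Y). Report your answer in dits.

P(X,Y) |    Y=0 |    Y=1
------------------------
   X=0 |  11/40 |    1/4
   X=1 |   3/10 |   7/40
I(X;Y) = 0.0026 dits

Mutual information has multiple equivalent forms:
- I(X;Y) = H(X) - H(X|Y)
- I(X;Y) = H(Y) - H(Y|X)
- I(X;Y) = H(X) + H(Y) - H(X,Y)

Computing all quantities:
H(X) = 0.3005, H(Y) = 0.2961, H(X,Y) = 0.5940
H(X|Y) = 0.2979, H(Y|X) = 0.2935

Verification:
H(X) - H(X|Y) = 0.3005 - 0.2979 = 0.0026
H(Y) - H(Y|X) = 0.2961 - 0.2935 = 0.0026
H(X) + H(Y) - H(X,Y) = 0.3005 + 0.2961 - 0.5940 = 0.0026

All forms give I(X;Y) = 0.0026 dits. ✓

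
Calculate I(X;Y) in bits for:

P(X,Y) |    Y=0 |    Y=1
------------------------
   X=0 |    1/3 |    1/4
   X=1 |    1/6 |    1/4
0.0207 bits

Mutual information: I(X;Y) = H(X) + H(Y) - H(X,Y)

Marginals:
P(X) = (7/12, 5/12), H(X) = 0.9799 bits
P(Y) = (1/2, 1/2), H(Y) = 1.0000 bits

Joint entropy: H(X,Y) = 1.9591 bits

I(X;Y) = 0.9799 + 1.0000 - 1.9591 = 0.0207 bits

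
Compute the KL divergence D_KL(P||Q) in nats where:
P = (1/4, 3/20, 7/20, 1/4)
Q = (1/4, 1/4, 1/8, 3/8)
0.1824 nats

KL divergence: D_KL(P||Q) = Σ p(x) log(p(x)/q(x))

Computing term by term:
  x=0: 1/4 × log_e[(1/4)/(1/4)] = 1/4 × 0.0000 = 0.0000
  x=1: 3/20 × log_e[(3/20)/(1/4)] = 3/20 × -0.5108 = -0.0766
  x=2: 7/20 × log_e[(7/20)/(1/8)] = 7/20 × 1.0296 = 0.3604
  x=3: 1/4 × log_e[(1/4)/(3/8)] = 1/4 × -0.4055 = -0.1014

D_KL(P||Q) = 0.1824 nats

Note: KL divergence is always non-negative and equals 0 iff P = Q.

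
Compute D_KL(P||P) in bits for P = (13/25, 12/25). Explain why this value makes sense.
0.0000 bits

KL divergence satisfies the Gibbs inequality: D_KL(P||Q) ≥ 0 for all distributions P, Q.

D_KL(P||Q) = Σ p(x) log(p(x)/q(x))
Each term is p(x) × log_2(p(x)/p(x)) = p(x) × log_2(1) = 0, so the sum is 0.
D_KL(P||Q) = 0.0000 bits

When P = Q, the KL divergence is exactly 0, as there is no 'divergence' between identical distributions.

This non-negativity is a fundamental property: relative entropy cannot be negative because it measures how different Q is from P.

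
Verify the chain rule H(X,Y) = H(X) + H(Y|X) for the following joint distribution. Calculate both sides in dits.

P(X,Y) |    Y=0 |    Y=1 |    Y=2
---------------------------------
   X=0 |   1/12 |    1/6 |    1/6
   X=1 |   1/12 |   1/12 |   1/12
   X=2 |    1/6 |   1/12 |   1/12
H(X,Y) = 0.9287, H(X) = 0.4680, H(Y|X) = 0.4607 (all in dits)

Chain rule: H(X,Y) = H(X) + H(Y|X)

Left side — joint entropy directly:
H(X,Y) = -Σ p(x,y) log p(x,y) = 0.9287 dits

Right side — compute H(Y|X) from the conditional distributions:
P(X) = (5/12, 1/4, 1/3), so H(X) = 0.4680 dits
H(Y|X) = Σ_x P(X=x) · H(Y|X=x):
  P(Y|X=0) = (1/5, 2/5, 2/5), H(Y|X=0) = 0.4581, weight P(X=0) = 5/12
  P(Y|X=1) = (1/3, 1/3, 1/3), H(Y|X=1) = 0.4771, weight P(X=1) = 1/4
  P(Y|X=2) = (1/2, 1/4, 1/4), H(Y|X=2) = 0.4515, weight P(X=2) = 1/3
H(Y|X) = 0.4607 dits

H(X) + H(Y|X) = 0.4680 + 0.4607 = 0.9287 dits

Both sides equal 0.9287 dits. ✓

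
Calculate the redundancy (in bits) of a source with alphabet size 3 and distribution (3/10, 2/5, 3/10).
0.0140 bits

Redundancy measures how far a source is from maximum entropy:
R = H_max - H(X)

Maximum entropy for 3 symbols: H_max = log_2(3) = 1.5850 bits
Actual entropy: H(X) = 1.5710 bits
Redundancy: R = 1.5850 - 1.5710 = 0.0140 bits

This redundancy represents potential for compression: the source could be compressed by 0.0140 bits per symbol.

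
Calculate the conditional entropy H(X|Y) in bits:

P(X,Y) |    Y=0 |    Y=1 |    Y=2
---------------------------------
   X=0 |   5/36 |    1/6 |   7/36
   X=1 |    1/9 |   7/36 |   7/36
0.9962 bits

Using the chain rule: H(X|Y) = H(X,Y) - H(Y)

First, compute H(X,Y) = 2.5568 bits

Marginal P(Y) = (1/4, 13/36, 7/18)
H(Y) = 1.5605 bits

H(X|Y) = H(X,Y) - H(Y) = 2.5568 - 1.5605 = 0.9962 bits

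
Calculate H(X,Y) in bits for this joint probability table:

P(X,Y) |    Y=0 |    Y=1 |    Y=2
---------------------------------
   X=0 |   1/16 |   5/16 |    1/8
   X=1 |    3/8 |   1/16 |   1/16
2.1800 bits

Joint entropy is H(X,Y) = -Σ_{x,y} p(x,y) log p(x,y).

Summing over all non-zero entries:
H(X,Y) = -[1/16·log_2(1/16) + 5/16·log_2(5/16) + 1/8·log_2(1/8) + 3/8·log_2(3/8) + 1/16·log_2(1/16) + 1/16·log_2(1/16)]
H(X,Y) = 2.1800 bits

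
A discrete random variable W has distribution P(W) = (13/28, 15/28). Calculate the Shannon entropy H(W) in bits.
0.9963 bits

Shannon entropy is H(X) = -Σ p(x) log p(x).

For P = (13/28, 15/28):
H = -13/28 × log_2(13/28) -15/28 × log_2(15/28)
H = 0.9963 bits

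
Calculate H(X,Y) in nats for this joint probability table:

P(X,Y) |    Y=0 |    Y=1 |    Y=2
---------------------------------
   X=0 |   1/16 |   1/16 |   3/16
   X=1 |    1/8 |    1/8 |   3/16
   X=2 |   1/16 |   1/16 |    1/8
2.1007 nats

Joint entropy is H(X,Y) = -Σ_{x,y} p(x,y) log p(x,y).

Summing over all non-zero entries:
H(X,Y) = -[1/16·log_e(1/16) + 1/16·log_e(1/16) + 3/16·log_e(3/16) + 1/8·log_e(1/8) + 1/8·log_e(1/8) + 3/16·log_e(3/16) + 1/16·log_e(1/16) + 1/16·log_e(1/16) + 1/8·log_e(1/8)]
H(X,Y) = 2.1007 nats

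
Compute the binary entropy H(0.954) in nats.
0.1866 nats

The binary entropy function is:
H(p) = -p log(p) - (1-p) log(1-p)

H(0.954) = -0.954 × log_e(0.954) - 0.046 × log_e(0.046)
H(0.954) = 0.1866 nats

Note: Binary entropy is maximized at p=0.5 (H=1 bit) and minimized at p=0 or p=1 (H=0).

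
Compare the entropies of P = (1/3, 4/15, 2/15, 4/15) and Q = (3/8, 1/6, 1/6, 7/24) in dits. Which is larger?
P

Computing entropies in dits:
H(P) = 0.5819
H(Q) = 0.5752

Distribution P has higher entropy.

Intuition: The distribution closer to uniform (more spread out) has higher entropy.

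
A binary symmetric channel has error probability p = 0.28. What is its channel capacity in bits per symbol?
0.1445 bits

For a binary symmetric channel (BSC) with error probability p:
Capacity C = 1 - H(p) bits per symbol

where H(p) = -p log₂(p) - (1-p) log₂(1-p) is the binary entropy function.

H(0.28) = 0.8555 bits
C = 1 - 0.8555 = 0.1445 bits per symbol

This means we can reliably transmit up to 0.1445 bits of information per channel use.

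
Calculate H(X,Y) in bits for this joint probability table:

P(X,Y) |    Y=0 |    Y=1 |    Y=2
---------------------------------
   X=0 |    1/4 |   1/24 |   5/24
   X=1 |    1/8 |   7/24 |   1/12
2.3547 bits

Joint entropy is H(X,Y) = -Σ_{x,y} p(x,y) log p(x,y).

Summing over all non-zero entries:
H(X,Y) = -[1/4·log_2(1/4) + 1/24·log_2(1/24) + 5/24·log_2(5/24) + 1/8·log_2(1/8) + 7/24·log_2(7/24) + 1/12·log_2(1/12)]
H(X,Y) = 2.3547 bits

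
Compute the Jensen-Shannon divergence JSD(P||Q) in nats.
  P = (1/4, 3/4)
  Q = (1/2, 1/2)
0.0338 nats

Jensen-Shannon divergence is:
JSD(P||Q) = 0.5 × D_KL(P||M) + 0.5 × D_KL(Q||M)
where M = 0.5 × (P + Q) is the mixture distribution.

M = 0.5 × (1/4, 3/4) + 0.5 × (1/2, 1/2) = (3/8, 5/8)

D_KL(P||M) = 0.0354 nats
D_KL(Q||M) = 0.0323 nats

JSD(P||Q) = 0.5 × 0.0354 + 0.5 × 0.0323 = 0.0338 nats

Unlike KL divergence, JSD is symmetric and bounded: 0 ≤ JSD ≤ log(2).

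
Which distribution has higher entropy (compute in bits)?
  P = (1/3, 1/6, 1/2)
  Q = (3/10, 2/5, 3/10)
Q

Computing entropies in bits:
H(P) = 1.4591
H(Q) = 1.5710

Distribution Q has higher entropy.

Intuition: The distribution closer to uniform (more spread out) has higher entropy.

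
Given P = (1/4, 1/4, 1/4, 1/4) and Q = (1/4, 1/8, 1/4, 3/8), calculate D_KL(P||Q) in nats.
0.0719 nats

KL divergence: D_KL(P||Q) = Σ p(x) log(p(x)/q(x))

Computing term by term:
  x=0: 1/4 × log_e[(1/4)/(1/4)] = 1/4 × 0.0000 = 0.0000
  x=1: 1/4 × log_e[(1/4)/(1/8)] = 1/4 × 0.6931 = 0.1733
  x=2: 1/4 × log_e[(1/4)/(1/4)] = 1/4 × 0.0000 = 0.0000
  x=3: 1/4 × log_e[(1/4)/(3/8)] = 1/4 × -0.4055 = -0.1014

D_KL(P||Q) = 0.0719 nats

Note: KL divergence is always non-negative and equals 0 iff P = Q.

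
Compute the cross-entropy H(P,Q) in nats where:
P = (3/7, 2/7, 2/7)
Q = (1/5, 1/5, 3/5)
1.2955 nats

Cross-entropy: H(P,Q) = -Σ p(x) log q(x)

Alternatively: H(P,Q) = H(P) + D_KL(P||Q)
H(P) = 1.0790 nats
D_KL(P||Q) = 0.2166 nats

H(P,Q) = 1.0790 + 0.2166 = 1.2955 nats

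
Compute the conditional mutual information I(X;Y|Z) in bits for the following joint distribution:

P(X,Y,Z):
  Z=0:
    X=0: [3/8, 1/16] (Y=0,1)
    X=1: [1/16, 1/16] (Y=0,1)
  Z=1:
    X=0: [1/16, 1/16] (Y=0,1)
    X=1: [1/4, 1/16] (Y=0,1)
0.0730 bits

Conditional mutual information: I(X;Y|Z) = H(X|Z) + H(Y|Z) - H(X,Y|Z)

H(Z) = 0.9887
H(X,Z) = 1.7962 → H(X|Z) = 0.8075
H(Y,Z) = 1.7962 → H(Y|Z) = 0.8075
H(X,Y,Z) = 2.5306 → H(X,Y|Z) = 1.5419

I(X;Y|Z) = 0.8075 + 0.8075 - 1.5419 = 0.0730 bits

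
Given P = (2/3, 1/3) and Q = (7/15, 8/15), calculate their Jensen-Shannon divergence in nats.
0.0205 nats

Jensen-Shannon divergence is:
JSD(P||Q) = 0.5 × D_KL(P||M) + 0.5 × D_KL(Q||M)
where M = 0.5 × (P + Q) is the mixture distribution.

M = 0.5 × (2/3, 1/3) + 0.5 × (7/15, 8/15) = (17/30, 13/30)

D_KL(P||M) = 0.0209 nats
D_KL(Q||M) = 0.0201 nats

JSD(P||Q) = 0.5 × 0.0209 + 0.5 × 0.0201 = 0.0205 nats

Unlike KL divergence, JSD is symmetric and bounded: 0 ≤ JSD ≤ log(2).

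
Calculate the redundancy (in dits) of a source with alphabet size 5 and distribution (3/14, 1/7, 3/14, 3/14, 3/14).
0.0048 dits

Redundancy measures how far a source is from maximum entropy:
R = H_max - H(X)

Maximum entropy for 5 symbols: H_max = log_10(5) = 0.6990 dits
Actual entropy: H(X) = 0.6942 dits
Redundancy: R = 0.6990 - 0.6942 = 0.0048 dits

This redundancy represents potential for compression: the source could be compressed by 0.0048 dits per symbol.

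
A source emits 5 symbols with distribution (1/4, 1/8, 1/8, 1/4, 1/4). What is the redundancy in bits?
0.0719 bits

Redundancy measures how far a source is from maximum entropy:
R = H_max - H(X)

Maximum entropy for 5 symbols: H_max = log_2(5) = 2.3219 bits
Actual entropy: H(X) = 2.2500 bits
Redundancy: R = 2.3219 - 2.2500 = 0.0719 bits

This redundancy represents potential for compression: the source could be compressed by 0.0719 bits per symbol.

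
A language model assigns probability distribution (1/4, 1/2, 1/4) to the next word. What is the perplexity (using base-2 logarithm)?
2.8284

Perplexity is 2^H (or exp(H) for natural log).

First, H = -Σ p log p = 1.5000 bits
Perplexity = 2^1.5000 = 2.8284

Interpretation: The model's uncertainty is equivalent to choosing uniformly among 2.8 options.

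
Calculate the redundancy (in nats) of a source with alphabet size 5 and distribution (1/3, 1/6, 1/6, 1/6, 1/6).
0.0487 nats

Redundancy measures how far a source is from maximum entropy:
R = H_max - H(X)

Maximum entropy for 5 symbols: H_max = log_e(5) = 1.6094 nats
Actual entropy: H(X) = 1.5607 nats
Redundancy: R = 1.6094 - 1.5607 = 0.0487 nats

This redundancy represents potential for compression: the source could be compressed by 0.0487 nats per symbol.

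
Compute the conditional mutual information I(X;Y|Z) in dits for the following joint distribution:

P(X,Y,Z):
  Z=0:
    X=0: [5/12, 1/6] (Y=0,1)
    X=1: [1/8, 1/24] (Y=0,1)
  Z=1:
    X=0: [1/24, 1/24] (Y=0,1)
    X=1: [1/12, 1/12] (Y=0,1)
0.0002 dits

Conditional mutual information: I(X;Y|Z) = H(X|Z) + H(Y|Z) - H(X,Y|Z)

H(Z) = 0.2442
H(X,Z) = 0.4859 → H(X|Z) = 0.2416
H(Y,Z) = 0.5119 → H(Y|Z) = 0.2677
H(X,Y,Z) = 0.7534 → H(X,Y|Z) = 0.5092

I(X;Y|Z) = 0.2416 + 0.2677 - 0.5092 = 0.0002 dits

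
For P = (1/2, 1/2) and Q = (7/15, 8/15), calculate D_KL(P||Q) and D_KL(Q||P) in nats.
D_KL(P||Q) = 0.0022, D_KL(Q||P) = 0.0022

KL divergence is not symmetric: D_KL(P||Q) ≠ D_KL(Q||P) in general.

D_KL(P||Q) = 0.0022 nats
D_KL(Q||P) = 0.0022 nats

In this case they happen to be equal (to 4 decimal places).

This asymmetry is why KL divergence is not a true distance metric.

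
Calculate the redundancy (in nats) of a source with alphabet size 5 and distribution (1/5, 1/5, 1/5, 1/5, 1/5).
0.0000 nats

Redundancy measures how far a source is from maximum entropy:
R = H_max - H(X)

Maximum entropy for 5 symbols: H_max = log_e(5) = 1.6094 nats
Actual entropy: H(X) = 1.6094 nats
Redundancy: R = 1.6094 - 1.6094 = 0.0000 nats

This redundancy represents potential for compression: the source could be compressed by 0.0000 nats per symbol.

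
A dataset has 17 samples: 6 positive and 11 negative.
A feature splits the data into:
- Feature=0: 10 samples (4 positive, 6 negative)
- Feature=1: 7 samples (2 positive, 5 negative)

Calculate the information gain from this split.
0.0101 bits

Information Gain = H(Y) - H(Y|Feature)

Before split:
P(positive) = 6/17 = 0.3529
H(Y) = 0.9367 bits

After split:
Feature=0: H = 0.9710 bits (weight = 10/17)
Feature=1: H = 0.8631 bits (weight = 7/17)
H(Y|Feature) = (10/17)×0.9710 + (7/17)×0.8631 = 0.9265 bits

Information Gain = 0.9367 - 0.9265 = 0.0101 bits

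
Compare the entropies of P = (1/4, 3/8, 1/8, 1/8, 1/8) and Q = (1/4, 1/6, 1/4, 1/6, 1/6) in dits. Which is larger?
Q

Computing entropies in dits:
H(P) = 0.6489
H(Q) = 0.6901

Distribution Q has higher entropy.

Intuition: The distribution closer to uniform (more spread out) has higher entropy.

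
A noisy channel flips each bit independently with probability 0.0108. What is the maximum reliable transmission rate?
0.9139 bits

For a binary symmetric channel (BSC) with error probability p:
Capacity C = 1 - H(p) bits per symbol

where H(p) = -p log₂(p) - (1-p) log₂(1-p) is the binary entropy function.

H(0.0108) = 0.0861 bits
C = 1 - 0.0861 = 0.9139 bits per symbol

This means we can reliably transmit up to 0.9139 bits of information per channel use.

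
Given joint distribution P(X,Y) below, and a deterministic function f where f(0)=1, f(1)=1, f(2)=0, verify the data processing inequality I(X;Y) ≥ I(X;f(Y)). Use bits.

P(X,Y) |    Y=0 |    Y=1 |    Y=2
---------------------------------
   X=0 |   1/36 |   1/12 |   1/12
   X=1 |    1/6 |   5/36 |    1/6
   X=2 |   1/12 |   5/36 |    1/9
I(X;Y) = 0.0287, I(X;f(Y)) = 0.0036, inequality holds: 0.0287 ≥ 0.0036

Data Processing Inequality: For any Markov chain X → Y → Z, we have I(X;Y) ≥ I(X;Z).

Here Z = f(Y) is a deterministic function of Y, forming X → Y → Z.

Original I(X;Y) = 0.0287 bits

After applying f:
P(X,Z) where Z=f(Y):
- P(X,Z=0) = P(X,Y=2)
- P(X,Z=1) = P(X,Y=0) + P(X,Y=1)

I(X;Z) = I(X;f(Y)) = 0.0036 bits

Verification: 0.0287 ≥ 0.0036 ✓

Information cannot be created by processing; the function f can only lose information about X.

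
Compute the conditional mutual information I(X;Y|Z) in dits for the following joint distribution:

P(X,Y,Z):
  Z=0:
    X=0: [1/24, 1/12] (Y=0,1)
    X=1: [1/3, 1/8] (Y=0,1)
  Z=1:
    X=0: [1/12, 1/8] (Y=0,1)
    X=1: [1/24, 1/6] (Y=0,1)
0.0183 dits

Conditional mutual information: I(X;Y|Z) = H(X|Z) + H(Y|Z) - H(X,Y|Z)

H(Z) = 0.2950
H(X,Z) = 0.5520 → H(X|Z) = 0.2571
H(Y,Z) = 0.5706 → H(Y|Z) = 0.2757
H(X,Y,Z) = 0.8094 → H(X,Y|Z) = 0.5144

I(X;Y|Z) = 0.2571 + 0.2757 - 0.5144 = 0.0183 dits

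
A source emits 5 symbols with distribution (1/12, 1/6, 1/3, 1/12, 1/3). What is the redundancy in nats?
0.1643 nats

Redundancy measures how far a source is from maximum entropy:
R = H_max - H(X)

Maximum entropy for 5 symbols: H_max = log_e(5) = 1.6094 nats
Actual entropy: H(X) = 1.4452 nats
Redundancy: R = 1.6094 - 1.4452 = 0.1643 nats

This redundancy represents potential for compression: the source could be compressed by 0.1643 nats per symbol.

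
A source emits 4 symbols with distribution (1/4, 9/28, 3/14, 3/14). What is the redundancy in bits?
0.0212 bits

Redundancy measures how far a source is from maximum entropy:
R = H_max - H(X)

Maximum entropy for 4 symbols: H_max = log_2(4) = 2.0000 bits
Actual entropy: H(X) = 1.9788 bits
Redundancy: R = 2.0000 - 1.9788 = 0.0212 bits

This redundancy represents potential for compression: the source could be compressed by 0.0212 bits per symbol.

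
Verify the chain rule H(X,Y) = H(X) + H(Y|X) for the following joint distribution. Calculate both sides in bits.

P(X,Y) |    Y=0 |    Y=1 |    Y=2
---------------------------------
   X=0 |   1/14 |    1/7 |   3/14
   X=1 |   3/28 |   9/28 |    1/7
H(X,Y) = 2.4219, H(X) = 0.9852, H(Y|X) = 1.4366 (all in bits)

Chain rule: H(X,Y) = H(X) + H(Y|X)

Left side — joint entropy directly:
H(X,Y) = -Σ p(x,y) log p(x,y) = 2.4219 bits

Right side — compute H(Y|X) from the conditional distributions:
P(X) = (3/7, 4/7), so H(X) = 0.9852 bits
H(Y|X) = Σ_x P(X=x) · H(Y|X=x):
  P(Y|X=0) = (1/6, 1/3, 1/2), H(Y|X=0) = 1.4591, weight P(X=0) = 3/7
  P(Y|X=1) = (3/16, 9/16, 1/4), H(Y|X=1) = 1.4197, weight P(X=1) = 4/7
H(Y|X) = 1.4366 bits

H(X) + H(Y|X) = 0.9852 + 1.4366 = 2.4219 bits

Both sides equal 2.4219 bits. ✓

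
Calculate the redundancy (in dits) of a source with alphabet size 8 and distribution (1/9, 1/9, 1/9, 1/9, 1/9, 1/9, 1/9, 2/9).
0.0157 dits

Redundancy measures how far a source is from maximum entropy:
R = H_max - H(X)

Maximum entropy for 8 symbols: H_max = log_10(8) = 0.9031 dits
Actual entropy: H(X) = 0.8873 dits
Redundancy: R = 0.9031 - 0.8873 = 0.0157 dits

This redundancy represents potential for compression: the source could be compressed by 0.0157 dits per symbol.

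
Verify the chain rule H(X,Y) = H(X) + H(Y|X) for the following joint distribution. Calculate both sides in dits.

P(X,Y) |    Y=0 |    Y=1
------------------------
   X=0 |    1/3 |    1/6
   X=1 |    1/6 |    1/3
H(X,Y) = 0.5775, H(X) = 0.3010, H(Y|X) = 0.2764 (all in dits)

Chain rule: H(X,Y) = H(X) + H(Y|X)

Left side — joint entropy directly:
H(X,Y) = -Σ p(x,y) log p(x,y) = 0.5775 dits

Right side — compute H(Y|X) from the conditional distributions:
P(X) = (1/2, 1/2), so H(X) = 0.3010 dits
H(Y|X) = Σ_x P(X=x) · H(Y|X=x):
  P(Y|X=0) = (2/3, 1/3), H(Y|X=0) = 0.2764, weight P(X=0) = 1/2
  P(Y|X=1) = (1/3, 2/3), H(Y|X=1) = 0.2764, weight P(X=1) = 1/2
H(Y|X) = 0.2764 dits

H(X) + H(Y|X) = 0.3010 + 0.2764 = 0.5775 dits

Both sides equal 0.5775 dits. ✓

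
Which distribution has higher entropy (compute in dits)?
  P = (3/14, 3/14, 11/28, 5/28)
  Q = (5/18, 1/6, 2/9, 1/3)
Q

Computing entropies in dits:
H(P) = 0.5797
H(Q) = 0.5884

Distribution Q has higher entropy.

Intuition: The distribution closer to uniform (more spread out) has higher entropy.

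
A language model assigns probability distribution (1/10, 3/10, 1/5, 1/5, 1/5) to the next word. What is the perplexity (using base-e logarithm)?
4.7451

Perplexity is e^H (or exp(H) for natural log).

First, H = -Σ p log p = 1.5571 nats
Perplexity = e^1.5571 = 4.7451

Interpretation: The model's uncertainty is equivalent to choosing uniformly among 4.7 options.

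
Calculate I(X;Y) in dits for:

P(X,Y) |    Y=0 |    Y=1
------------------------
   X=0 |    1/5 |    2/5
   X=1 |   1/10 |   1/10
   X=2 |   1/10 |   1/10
0.0060 dits

Mutual information: I(X;Y) = H(X) + H(Y) - H(X,Y)

Marginals:
P(X) = (3/5, 1/5, 1/5), H(X) = 0.4127 dits
P(Y) = (2/5, 3/5), H(Y) = 0.2923 dits

Joint entropy: H(X,Y) = 0.6990 dits

I(X;Y) = 0.4127 + 0.2923 - 0.6990 = 0.0060 dits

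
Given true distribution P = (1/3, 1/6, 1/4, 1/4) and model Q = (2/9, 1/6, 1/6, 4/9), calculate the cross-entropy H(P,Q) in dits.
0.6300 dits

Cross-entropy: H(P,Q) = -Σ p(x) log q(x)

Alternatively: H(P,Q) = H(P) + D_KL(P||Q)
H(P) = 0.5898 dits
D_KL(P||Q) = 0.0403 dits

H(P,Q) = 0.5898 + 0.0403 = 0.6300 dits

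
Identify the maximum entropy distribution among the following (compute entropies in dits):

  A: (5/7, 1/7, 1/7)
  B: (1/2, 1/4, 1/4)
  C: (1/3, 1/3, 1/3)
C

For a discrete distribution over n outcomes, entropy is maximized by the uniform distribution.

Computing entropies:
H(A) = 0.3458 dits
H(B) = 0.4515 dits
H(C) = 0.4771 dits

The uniform distribution (where all probabilities equal 1/3) achieves the maximum entropy of log_10(3) = 0.4771 dits.

Distribution C has the highest entropy.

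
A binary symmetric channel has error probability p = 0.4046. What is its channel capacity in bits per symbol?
0.0264 bits

For a binary symmetric channel (BSC) with error probability p:
Capacity C = 1 - H(p) bits per symbol

where H(p) = -p log₂(p) - (1-p) log₂(1-p) is the binary entropy function.

H(0.4046) = 0.9736 bits
C = 1 - 0.9736 = 0.0264 bits per symbol

This means we can reliably transmit up to 0.0264 bits of information per channel use.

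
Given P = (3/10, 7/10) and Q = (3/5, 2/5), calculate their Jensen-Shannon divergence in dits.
0.0201 dits

Jensen-Shannon divergence is:
JSD(P||Q) = 0.5 × D_KL(P||M) + 0.5 × D_KL(Q||M)
where M = 0.5 × (P + Q) is the mixture distribution.

M = 0.5 × (3/10, 7/10) + 0.5 × (3/5, 2/5) = (9/20, 11/20)

D_KL(P||M) = 0.0205 dits
D_KL(Q||M) = 0.0196 dits

JSD(P||Q) = 0.5 × 0.0205 + 0.5 × 0.0196 = 0.0201 dits

Unlike KL divergence, JSD is symmetric and bounded: 0 ≤ JSD ≤ log(2).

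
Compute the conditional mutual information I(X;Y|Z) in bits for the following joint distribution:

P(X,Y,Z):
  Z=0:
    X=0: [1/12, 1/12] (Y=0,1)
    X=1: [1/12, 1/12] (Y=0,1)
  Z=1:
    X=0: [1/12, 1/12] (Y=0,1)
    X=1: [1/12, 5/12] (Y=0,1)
0.0492 bits

Conditional mutual information: I(X;Y|Z) = H(X|Z) + H(Y|Z) - H(X,Y|Z)

H(Z) = 0.9183
H(X,Z) = 1.7925 → H(X|Z) = 0.8742
H(Y,Z) = 1.7925 → H(Y|Z) = 0.8742
H(X,Y,Z) = 2.6175 → H(X,Y|Z) = 1.6992

I(X;Y|Z) = 0.8742 + 0.8742 - 1.6992 = 0.0492 bits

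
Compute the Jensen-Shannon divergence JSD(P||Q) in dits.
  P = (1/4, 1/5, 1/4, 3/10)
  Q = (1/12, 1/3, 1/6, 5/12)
0.0170 dits

Jensen-Shannon divergence is:
JSD(P||Q) = 0.5 × D_KL(P||M) + 0.5 × D_KL(Q||M)
where M = 0.5 × (P + Q) is the mixture distribution.

M = 0.5 × (1/4, 1/5, 1/4, 3/10) + 0.5 × (1/12, 1/3, 1/6, 5/12) = (1/6, 4/15, 5/24, 0.358333)

D_KL(P||M) = 0.0157 dits
D_KL(Q||M) = 0.0184 dits

JSD(P||Q) = 0.5 × 0.0157 + 0.5 × 0.0184 = 0.0170 dits

Unlike KL divergence, JSD is symmetric and bounded: 0 ≤ JSD ≤ log(2).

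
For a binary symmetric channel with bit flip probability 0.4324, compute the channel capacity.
0.0132 bits

For a binary symmetric channel (BSC) with error probability p:
Capacity C = 1 - H(p) bits per symbol

where H(p) = -p log₂(p) - (1-p) log₂(1-p) is the binary entropy function.

H(0.4324) = 0.9868 bits
C = 1 - 0.9868 = 0.0132 bits per symbol

This means we can reliably transmit up to 0.0132 bits of information per channel use.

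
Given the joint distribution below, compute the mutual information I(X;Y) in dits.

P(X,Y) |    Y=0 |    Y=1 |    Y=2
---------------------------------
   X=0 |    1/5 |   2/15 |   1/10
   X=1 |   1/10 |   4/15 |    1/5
0.0207 dits

Mutual information: I(X;Y) = H(X) + H(Y) - H(X,Y)

Marginals:
P(X) = (13/30, 17/30), H(X) = 0.2972 dits
P(Y) = (3/10, 2/5, 3/10), H(Y) = 0.4729 dits

Joint entropy: H(X,Y) = 0.7493 dits

I(X;Y) = 0.2972 + 0.4729 - 0.7493 = 0.0207 dits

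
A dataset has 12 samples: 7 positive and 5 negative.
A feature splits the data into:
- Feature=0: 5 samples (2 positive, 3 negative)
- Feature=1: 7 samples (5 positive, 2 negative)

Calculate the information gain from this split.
0.0718 bits

Information Gain = H(Y) - H(Y|Feature)

Before split:
P(positive) = 7/12 = 0.5833
H(Y) = 0.9799 bits

After split:
Feature=0: H = 0.9710 bits (weight = 5/12)
Feature=1: H = 0.8631 bits (weight = 7/12)
H(Y|Feature) = (5/12)×0.9710 + (7/12)×0.8631 = 0.9080 bits

Information Gain = 0.9799 - 0.9080 = 0.0718 bits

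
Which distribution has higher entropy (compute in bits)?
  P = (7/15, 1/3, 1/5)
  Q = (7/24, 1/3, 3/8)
Q

Computing entropies in bits:
H(P) = 1.5058
H(Q) = 1.5774

Distribution Q has higher entropy.

Intuition: The distribution closer to uniform (more spread out) has higher entropy.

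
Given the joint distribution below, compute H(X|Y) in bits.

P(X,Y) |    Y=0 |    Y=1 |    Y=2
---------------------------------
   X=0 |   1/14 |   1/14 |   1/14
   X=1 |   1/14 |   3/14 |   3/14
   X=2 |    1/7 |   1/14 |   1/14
1.4078 bits

Using the chain rule: H(X|Y) = H(X,Y) - H(Y)

First, compute H(X,Y) = 2.9852 bits

Marginal P(Y) = (2/7, 5/14, 5/14)
H(Y) = 1.5774 bits

H(X|Y) = H(X,Y) - H(Y) = 2.9852 - 1.5774 = 1.4078 bits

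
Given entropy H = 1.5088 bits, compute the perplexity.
2.8457

Perplexity is 2^H (or exp(H) for natural log).

H = 1.5088 bits
Perplexity = 2^1.5088 = 2.8457

Interpretation: The model's uncertainty is equivalent to choosing uniformly among 2.8 options.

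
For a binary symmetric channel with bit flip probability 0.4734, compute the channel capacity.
0.0020 bits

For a binary symmetric channel (BSC) with error probability p:
Capacity C = 1 - H(p) bits per symbol

where H(p) = -p log₂(p) - (1-p) log₂(1-p) is the binary entropy function.

H(0.4734) = 0.9980 bits
C = 1 - 0.9980 = 0.0020 bits per symbol

This means we can reliably transmit up to 0.0020 bits of information per channel use.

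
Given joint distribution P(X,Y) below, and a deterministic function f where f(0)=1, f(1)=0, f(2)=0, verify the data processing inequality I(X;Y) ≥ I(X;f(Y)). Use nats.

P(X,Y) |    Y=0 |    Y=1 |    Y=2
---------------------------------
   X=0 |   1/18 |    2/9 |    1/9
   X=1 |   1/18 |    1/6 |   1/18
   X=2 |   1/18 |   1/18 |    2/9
I(X;Y) = 0.1015, I(X;f(Y)) = 0.0019, inequality holds: 0.1015 ≥ 0.0019

Data Processing Inequality: For any Markov chain X → Y → Z, we have I(X;Y) ≥ I(X;Z).

Here Z = f(Y) is a deterministic function of Y, forming X → Y → Z.

Original I(X;Y) = 0.1015 nats

After applying f:
P(X,Z) where Z=f(Y):
- P(X,Z=0) = P(X,Y=1) + P(X,Y=2)
- P(X,Z=1) = P(X,Y=0)

I(X;Z) = I(X;f(Y)) = 0.0019 nats

Verification: 0.1015 ≥ 0.0019 ✓

Information cannot be created by processing; the function f can only lose information about X.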